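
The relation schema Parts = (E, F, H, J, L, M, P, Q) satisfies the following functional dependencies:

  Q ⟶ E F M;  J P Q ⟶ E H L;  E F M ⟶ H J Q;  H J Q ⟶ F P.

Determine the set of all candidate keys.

{Q}, {E, F, M}

{Q}⁺: Q→EFM adds E, F, M; EFM→HJQ adds H, J; HJQ→FP adds P; JPQ→EHL adds L → {E, F, H, J, L, M, P, Q}.
{E, F, M}⁺: EFM→HJQ adds H, J, Q; HJQ→FP adds P; JPQ→EHL adds L → {E, F, H, J, L, M, P, Q}. Minimal: {F, M}⁺ = {F, M}; {E, M}⁺ = {E, M}; {E, F}⁺ = {E, F} — none reach the full schema.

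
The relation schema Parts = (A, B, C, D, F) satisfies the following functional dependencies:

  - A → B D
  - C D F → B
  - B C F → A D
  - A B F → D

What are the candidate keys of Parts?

{A, C, F}, {B, C, F}, {C, D, F}

Attributes C, F never appear on any right-hand side, so every candidate key must contain {C, F}.
{C, F}⁺ = {C, F}, which is not all of the schema, so we must add further attributes.
{A, C, F}⁺: A→BD adds B, D → {A, B, C, D, F}. Minimal: {C, F}⁺ = {C, F}; {A, F}⁺ = {A, B, D, F}; {A, C}⁺ = {A, B, C, D} — none reach the full schema.
{B, C, F}⁺: BCF→AD adds A, D → {A, B, C, D, F}. Minimal: {C, F}⁺ = {C, F}; {B, F}⁺ = {B, F}; {B, C}⁺ = {B, C} — none reach the full schema.
{C, D, F}⁺: CDF→B adds B; BCF→AD adds A → {A, B, C, D, F}. Minimal: {D, F}⁺ = {D, F}; {C, F}⁺ = {C, F}; {C, D}⁺ = {C, D} — none reach the full schema.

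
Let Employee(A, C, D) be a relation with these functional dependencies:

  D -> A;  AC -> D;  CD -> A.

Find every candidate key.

{A, C}, {C, D}

Attribute C never appears on the right-hand side of any dependency, so C must belong to every candidate key.
{C}⁺ = {C}, which is not all of the schema, so we must add further attributes.
{A, C}⁺: AC→D adds D → {A, C, D}. Minimal: {C}⁺ = {C}; {A}⁺ = {A} — none reach the full schema.
{C, D}⁺: D→A adds A → {A, C, D}. Minimal: {D}⁺ = {A, D}; {C}⁺ = {C} — none reach the full schema.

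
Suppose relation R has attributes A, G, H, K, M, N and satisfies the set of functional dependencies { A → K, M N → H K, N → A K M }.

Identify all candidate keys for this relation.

GN

Attributes G, N never appear on any right-hand side, so every candidate key must contain {G, N}.
{G, N}⁺ = {A, G, H, K, M, N}, which is all of the schema, so {G, N} is the only candidate key.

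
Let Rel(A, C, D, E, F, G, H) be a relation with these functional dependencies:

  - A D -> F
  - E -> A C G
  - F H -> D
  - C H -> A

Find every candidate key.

Attributes E, H never appear on any right-hand side, so every candidate key must contain {E, H}.
{E, H}⁺ = {A, C, E, G, H}, which is not all of the schema, so we must add further attributes.
{D, E, H}⁺: E→ACG adds A, C, G; AD→F adds F → {A, C, D, E, F, G, H}. Minimal: {E, H}⁺ = {A, C, E, G, H}; {D, H}⁺ = {D, H}; {D, E}⁺ = {A, C, D, E, F, G} — none reach the full schema.
{E, F, H}⁺: E→ACG adds A, C, G; FH→D adds D → {A, C, D, E, F, G, H}. Minimal: {F, H}⁺ = {D, F, H}; {E, H}⁺ = {A, C, E, G, H}; {E, F}⁺ = {A, C, E, F, G} — none reach the full schema.
Any other superkey contains one of these as a subset, so there are no further candidate keys.

{D, E, H}; {E, F, H}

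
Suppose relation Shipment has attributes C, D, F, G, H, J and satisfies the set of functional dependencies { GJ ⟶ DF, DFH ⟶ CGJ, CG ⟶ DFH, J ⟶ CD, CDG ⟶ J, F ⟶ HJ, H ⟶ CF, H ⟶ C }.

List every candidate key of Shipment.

{F}⁺: F→HJ adds H, J; H→CF adds C; J→CD adds D; DFH→CGJ adds G → {C, D, F, G, H, J}.
{H}⁺: H→CF adds C, F; F→HJ adds J; J→CD adds D; DFH→CGJ adds G → {C, D, F, G, H, J}.
{C, G}⁺: CG→DFH adds D, F, H; CDG→J adds J → {C, D, F, G, H, J}. Minimal: {G}⁺ = {G}; {C}⁺ = {C} — none reach the full schema.
{G, J}⁺: GJ→DF adds D, F; J→CD adds C; F→HJ adds H → {C, D, F, G, H, J}. Minimal: {J}⁺ = {C, D, J}; {G}⁺ = {G} — none reach the full schema.

F, H, CG, GJ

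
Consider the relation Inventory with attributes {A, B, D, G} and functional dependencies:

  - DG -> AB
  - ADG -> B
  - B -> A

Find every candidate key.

{D, G}

Attributes D, G never appear on any right-hand side, so every candidate key must contain {D, G}.
{D, G}⁺ = {A, B, D, G}, which is all of the schema, so {D, G} is the only candidate key.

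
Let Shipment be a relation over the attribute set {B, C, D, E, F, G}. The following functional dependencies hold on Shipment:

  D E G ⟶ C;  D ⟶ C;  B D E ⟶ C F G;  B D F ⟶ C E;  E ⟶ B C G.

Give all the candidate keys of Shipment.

{D, E}⁺: D→C adds C; E→BCG adds B, G; BDE→CFG adds F → {B, C, D, E, F, G}. Minimal: {E}⁺ = {B, C, E, G}; {D}⁺ = {C, D} — none reach the full schema.
{B, D, F}⁺: D→C adds C; BDF→CE adds E; E→BCG adds G → {B, C, D, E, F, G}. Minimal: {D, F}⁺ = {C, D, F}; {B, F}⁺ = {B, F}; {B, D}⁺ = {B, C, D} — none reach the full schema.
Any other superkey contains one of these as a subset, so there are no further candidate keys.

DE, BDF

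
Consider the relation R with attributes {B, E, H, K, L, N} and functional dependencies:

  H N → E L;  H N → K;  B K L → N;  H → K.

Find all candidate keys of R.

{B, H, L}; {B, H, N}

Attributes B, H never appear on any right-hand side, so every candidate key must contain {B, H}.
{B, H}⁺ = {B, H, K}, which is not all of the schema, so we must add further attributes.
{B, H, L}⁺: H→K adds K; BKL→N adds N; HN→EL adds E → {B, E, H, K, L, N}.
{B, H, N}⁺: HN→EL adds E, L; HN→K adds K → {B, E, H, K, L, N}.
Any other superkey contains one of these as a subset, so there are no further candidate keys.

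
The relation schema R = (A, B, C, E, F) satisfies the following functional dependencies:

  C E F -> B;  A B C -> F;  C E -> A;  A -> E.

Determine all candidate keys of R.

{A, B, C}⁺: ABC→F adds F; A→E adds E → {A, B, C, E, F}. Minimal: {B, C}⁺ = {B, C}; {A, C}⁺ = {A, C, E}; {A, B}⁺ = {A, B, E} — none reach the full schema.
{A, C, F}⁺: A→E adds E; CEF→B adds B → {A, B, C, E, F}. Minimal: {C, F}⁺ = {C, F}; {A, F}⁺ = {A, E, F}; {A, C}⁺ = {A, C, E} — none reach the full schema.
{B, C, E}⁺: CE→A adds A; ABC→F adds F → {A, B, C, E, F}. Minimal: {C, E}⁺ = {A, C, E}; {B, E}⁺ = {B, E}; {B, C}⁺ = {B, C} — none reach the full schema.
{C, E, F}⁺: CEF→B adds B; CE→A adds A → {A, B, C, E, F}. Minimal: {E, F}⁺ = {E, F}; {C, F}⁺ = {C, F}; {C, E}⁺ = {A, C, E} — none reach the full schema.
Any other superkey contains one of these as a subset, so there are no further candidate keys.

{A, B, C}, {A, C, F}, {B, C, E}, {C, E, F}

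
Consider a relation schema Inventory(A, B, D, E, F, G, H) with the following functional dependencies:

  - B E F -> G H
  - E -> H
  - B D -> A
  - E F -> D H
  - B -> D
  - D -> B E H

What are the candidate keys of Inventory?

{B, F}, {D, F}, {E, F}

{B, F}⁺: B→D adds D; D→BEH adds E, H; BEF→GH adds G; BD→A adds A → {A, B, D, E, F, G, H}. Minimal: {F}⁺ = {F}; {B}⁺ = {A, B, D, E, H} — none reach the full schema.
{D, F}⁺: D→BEH adds B, E, H; BEF→GH adds G; BD→A adds A → {A, B, D, E, F, G, H}. Minimal: {F}⁺ = {F}; {D}⁺ = {A, B, D, E, H} — none reach the full schema.
{E, F}⁺: E→H adds H; EF→DH adds D; D→BEH adds B; BEF→GH adds G; BD→A adds A → {A, B, D, E, F, G, H}. Minimal: {F}⁺ = {F}; {E}⁺ = {E, H} — none reach the full schema.
Any other superkey contains one of these as a subset, so there are no further candidate keys.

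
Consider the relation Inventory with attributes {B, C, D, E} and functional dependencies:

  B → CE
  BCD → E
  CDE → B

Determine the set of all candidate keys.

BD, CDE

Attribute D never appears on the right-hand side of any dependency, so D must belong to every candidate key.
{D}⁺ = {D}, which is not all of the schema, so we must add further attributes.
{B, D}⁺: B→CE adds C, E → {B, C, D, E}. Minimal: {D}⁺ = {D}; {B}⁺ = {B, C, E} — none reach the full schema.
{C, D, E}⁺: CDE→B adds B → {B, C, D, E}. Minimal: {D, E}⁺ = {D, E}; {C, E}⁺ = {C, E}; {C, D}⁺ = {C, D} — none reach the full schema.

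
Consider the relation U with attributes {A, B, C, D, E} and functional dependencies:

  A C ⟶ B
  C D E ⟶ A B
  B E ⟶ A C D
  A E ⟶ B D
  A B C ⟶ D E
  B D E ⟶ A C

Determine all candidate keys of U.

{A, C}; {A, E}; {B, E}; {C, D, E}

{A, C}⁺: AC→B adds B; ABC→DE adds D, E → {A, B, C, D, E}. Minimal: {C}⁺ = {C}; {A}⁺ = {A} — none reach the full schema.
{A, E}⁺: AE→BD adds B, D; BDE→AC adds C → {A, B, C, D, E}. Minimal: {E}⁺ = {E}; {A}⁺ = {A} — none reach the full schema.
{B, E}⁺: BE→ACD adds A, C, D → {A, B, C, D, E}. Minimal: {E}⁺ = {E}; {B}⁺ = {B} — none reach the full schema.
{C, D, E}⁺: CDE→AB adds A, B → {A, B, C, D, E}. Minimal: {D, E}⁺ = {D, E}; {C, E}⁺ = {C, E}; {C, D}⁺ = {C, D} — none reach the full schema.
Any other superkey contains one of these as a subset, so there are no further candidate keys.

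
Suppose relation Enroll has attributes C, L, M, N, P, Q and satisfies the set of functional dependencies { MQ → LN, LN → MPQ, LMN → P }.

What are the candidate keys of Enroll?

{C, L, N}, {C, M, Q}

Attribute C never appears on the right-hand side of any dependency, so C must belong to every candidate key.
{C}⁺ = {C}, which is not all of the schema, so we must add further attributes.
{C, L, N}⁺: LN→MPQ adds M, P, Q → {C, L, M, N, P, Q}. Minimal: {L, N}⁺ = {L, M, N, P, Q}; {C, N}⁺ = {C, N}; {C, L}⁺ = {C, L} — none reach the full schema.
{C, M, Q}⁺: MQ→LN adds L, N; LN→MPQ adds P → {C, L, M, N, P, Q}. Minimal: {M, Q}⁺ = {L, M, N, P, Q}; {C, Q}⁺ = {C, Q}; {C, M}⁺ = {C, M} — none reach the full schema.
Any other superkey contains one of these as a subset, so there are no further candidate keys.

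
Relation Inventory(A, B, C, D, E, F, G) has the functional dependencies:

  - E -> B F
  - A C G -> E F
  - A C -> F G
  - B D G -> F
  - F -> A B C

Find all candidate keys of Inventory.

{D, E}, {D, F}, {A, C, D}, {B, D, G}

Attribute D never appears on the right-hand side of any dependency, so D must belong to every candidate key.
{D}⁺ = {D}, which is not all of the schema, so we must add further attributes.
{D, E}⁺: E→BF adds B, F; F→ABC adds A, C; AC→FG adds G → {A, B, C, D, E, F, G}.
{D, F}⁺: F→ABC adds A, B, C; AC→FG adds G; ACG→EF adds E → {A, B, C, D, E, F, G}.
{A, C, D}⁺: AC→FG adds F, G; F→ABC adds B; ACG→EF adds E → {A, B, C, D, E, F, G}.
{B, D, G}⁺: BDG→F adds F; F→ABC adds A, C; ACG→EF adds E → {A, B, C, D, E, F, G}.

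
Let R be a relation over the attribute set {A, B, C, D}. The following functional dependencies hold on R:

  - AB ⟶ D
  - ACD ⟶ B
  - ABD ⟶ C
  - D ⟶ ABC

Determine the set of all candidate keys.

D; AB

{D}⁺: D→ABC adds A, B, C → {A, B, C, D}.
{A, B}⁺: AB→D adds D; ABD→C adds C → {A, B, C, D}. Minimal: {B}⁺ = {B}; {A}⁺ = {A} — none reach the full schema.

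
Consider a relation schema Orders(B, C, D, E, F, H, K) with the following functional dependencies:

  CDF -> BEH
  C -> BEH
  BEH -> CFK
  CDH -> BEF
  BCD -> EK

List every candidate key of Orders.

Attribute D never appears on the right-hand side of any dependency, so D must belong to every candidate key.
{D}⁺ = {D}, which is not all of the schema, so we must add further attributes.
{C, D}⁺: C→BEH adds B, E, H; BEH→CFK adds F, K → {B, C, D, E, F, H, K}. Minimal: {D}⁺ = {D}; {C}⁺ = {B, C, E, F, H, K} — none reach the full schema.
{B, D, E, H}⁺: BEH→CFK adds C, F, K → {B, C, D, E, F, H, K}. Minimal: {D, E, H}⁺ = {D, E, H}; {B, E, H}⁺ = {B, C, E, F, H, K}; {B, D, H}⁺ = {B, D, H}; … — none reach the full schema.

CD, BDEH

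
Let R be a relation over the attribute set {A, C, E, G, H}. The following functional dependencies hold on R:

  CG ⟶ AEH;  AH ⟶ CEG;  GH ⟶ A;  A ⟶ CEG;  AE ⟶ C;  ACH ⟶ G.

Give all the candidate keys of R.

{A}⁺: A→CEG adds C, E, G; CG→AEH adds H → {A, C, E, G, H}.
{C, G}⁺: CG→AEH adds A, E, H → {A, C, E, G, H}.
{G, H}⁺: GH→A adds A; A→CEG adds C, E → {A, C, E, G, H}.

{A}; {C, G}; {G, H}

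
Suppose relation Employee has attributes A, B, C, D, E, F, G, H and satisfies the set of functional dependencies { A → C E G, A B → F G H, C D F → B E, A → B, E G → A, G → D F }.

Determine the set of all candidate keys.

A, CG, EG

{A}⁺: A→CEG adds C, E, G; A→B adds B; G→DF adds D, F; AB→FGH adds H → {A, B, C, D, E, F, G, H}.
{C, G}⁺: G→DF adds D, F; CDF→BE adds B, E; EG→A adds A; AB→FGH adds H → {A, B, C, D, E, F, G, H}.
{E, G}⁺: EG→A adds A; G→DF adds D, F; A→CEG adds C; CDF→BE adds B; AB→FGH adds H → {A, B, C, D, E, F, G, H}.
Any other superkey contains one of these as a subset, so there are no further candidate keys.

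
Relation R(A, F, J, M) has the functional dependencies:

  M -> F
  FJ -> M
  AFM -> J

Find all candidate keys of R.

Attribute A never appears on the right-hand side of any dependency, so A must belong to every candidate key.
{A}⁺ = {A}, which is not all of the schema, so we must add further attributes.
{A, M}⁺: M→F adds F; AFM→J adds J → {A, F, J, M}. Minimal: {M}⁺ = {F, M}; {A}⁺ = {A} — none reach the full schema.
{A, F, J}⁺: FJ→M adds M → {A, F, J, M}. Minimal: {F, J}⁺ = {F, J, M}; {A, J}⁺ = {A, J}; {A, F}⁺ = {A, F} — none reach the full schema.

{A, M}; {A, F, J}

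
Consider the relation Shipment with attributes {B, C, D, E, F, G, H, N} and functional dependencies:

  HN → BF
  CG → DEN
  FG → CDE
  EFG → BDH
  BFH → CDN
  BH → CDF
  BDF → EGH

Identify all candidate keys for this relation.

(B, H); (F, G); (H, N); (B, D, F); (C, G, H)

{B, H}⁺: BH→CDF adds C, D, F; BDF→EGH adds E, G; CG→DEN adds N → {B, C, D, E, F, G, H, N}. Minimal: {H}⁺ = {H}; {B}⁺ = {B} — none reach the full schema.
{F, G}⁺: FG→CDE adds C, D, E; EFG→BDH adds B, H; BFH→CDN adds N → {B, C, D, E, F, G, H, N}. Minimal: {G}⁺ = {G}; {F}⁺ = {F} — none reach the full schema.
{H, N}⁺: HN→BF adds B, F; BFH→CDN adds C, D; BDF→EGH adds E, G → {B, C, D, E, F, G, H, N}. Minimal: {N}⁺ = {N}; {H}⁺ = {H} — none reach the full schema.
{B, D, F}⁺: BDF→EGH adds E, G, H; FG→CDE adds C; BFH→CDN adds N → {B, C, D, E, F, G, H, N}. Minimal: {D, F}⁺ = {D, F}; {B, F}⁺ = {B, F}; {B, D}⁺ = {B, D} — none reach the full schema.
{C, G, H}⁺: CG→DEN adds D, E, N; HN→BF adds B, F → {B, C, D, E, F, G, H, N}. Minimal: {G, H}⁺ = {G, H}; {C, H}⁺ = {C, H}; {C, G}⁺ = {C, D, E, G, N} — none reach the full schema.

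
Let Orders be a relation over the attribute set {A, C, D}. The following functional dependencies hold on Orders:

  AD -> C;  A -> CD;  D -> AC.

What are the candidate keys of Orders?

{A}⁺: A→CD adds C, D → {A, C, D}.
{D}⁺: D→AC adds A, C → {A, C, D}.

A; D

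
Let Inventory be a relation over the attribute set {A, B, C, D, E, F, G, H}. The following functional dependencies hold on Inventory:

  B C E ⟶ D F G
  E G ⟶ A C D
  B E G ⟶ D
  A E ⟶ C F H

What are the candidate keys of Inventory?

{A, B, E}, {B, C, E}, {B, E, G}

Attributes B, E never appear on any right-hand side, so every candidate key must contain {B, E}.
{B, E}⁺ = {B, E}, which is not all of the schema, so we must add further attributes.
{A, B, E}⁺: AE→CFH adds C, F, H; BCE→DFG adds D, G → {A, B, C, D, E, F, G, H}.
{B, C, E}⁺: BCE→DFG adds D, F, G; EG→ACD adds A; AE→CFH adds H → {A, B, C, D, E, F, G, H}.
{B, E, G}⁺: EG→ACD adds A, C, D; AE→CFH adds F, H → {A, B, C, D, E, F, G, H}.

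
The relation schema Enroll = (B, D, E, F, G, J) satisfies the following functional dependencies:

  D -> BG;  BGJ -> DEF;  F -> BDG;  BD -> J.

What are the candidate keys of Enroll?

(D), (F), (B, G, J)

{D}⁺: D→BG adds B, G; BD→J adds J; BGJ→DEF adds E, F → {B, D, E, F, G, J}.
{F}⁺: F→BDG adds B, D, G; BD→J adds J; BGJ→DEF adds E → {B, D, E, F, G, J}.
{B, G, J}⁺: BGJ→DEF adds D, E, F → {B, D, E, F, G, J}. Minimal: {G, J}⁺ = {G, J}; {B, J}⁺ = {B, J}; {B, G}⁺ = {B, G} — none reach the full schema.
Any other superkey contains one of these as a subset, so there are no further candidate keys.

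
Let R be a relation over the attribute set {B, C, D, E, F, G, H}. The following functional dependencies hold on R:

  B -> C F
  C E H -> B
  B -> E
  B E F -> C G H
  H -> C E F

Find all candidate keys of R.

{B, D}; {D, H}

Attribute D never appears on the right-hand side of any dependency, so D must belong to every candidate key.
{D}⁺ = {D}, which is not all of the schema, so we must add further attributes.
{B, D}⁺: B→CF adds C, F; B→E adds E; BEF→CGH adds G, H → {B, C, D, E, F, G, H}. Minimal: {D}⁺ = {D}; {B}⁺ = {B, C, E, F, G, H} — none reach the full schema.
{D, H}⁺: H→CEF adds C, E, F; CEH→B adds B; BEF→CGH adds G → {B, C, D, E, F, G, H}. Minimal: {H}⁺ = {B, C, E, F, G, H}; {D}⁺ = {D} — none reach the full schema.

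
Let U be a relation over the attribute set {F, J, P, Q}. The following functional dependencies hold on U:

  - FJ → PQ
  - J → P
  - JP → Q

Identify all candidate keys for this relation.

{F, J}

Attributes F, J never appear on any right-hand side, so every candidate key must contain {F, J}.
{F, J}⁺ = {F, J, P, Q}, which is all of the schema, so {F, J} is the only candidate key.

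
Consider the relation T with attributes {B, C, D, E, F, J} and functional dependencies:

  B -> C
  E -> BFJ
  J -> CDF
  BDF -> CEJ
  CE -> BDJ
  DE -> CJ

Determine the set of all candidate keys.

{E}, {B, J}, {B, D, F}

{E}⁺: E→BFJ adds B, F, J; J→CDF adds C, D → {B, C, D, E, F, J}.
{B, J}⁺: B→C adds C; J→CDF adds D, F; BDF→CEJ adds E → {B, C, D, E, F, J}. Minimal: {J}⁺ = {C, D, F, J}; {B}⁺ = {B, C} — none reach the full schema.
{B, D, F}⁺: B→C adds C; BDF→CEJ adds E, J → {B, C, D, E, F, J}. Minimal: {D, F}⁺ = {D, F}; {B, F}⁺ = {B, C, F}; {B, D}⁺ = {B, C, D} — none reach the full schema.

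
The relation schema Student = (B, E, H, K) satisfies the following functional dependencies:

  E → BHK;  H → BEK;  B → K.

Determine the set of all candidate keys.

{E}⁺: E→BHK adds B, H, K → {B, E, H, K}.
{H}⁺: H→BEK adds B, E, K → {B, E, H, K}.
Any other superkey contains one of these as a subset, so there are no further candidate keys.

{E}; {H}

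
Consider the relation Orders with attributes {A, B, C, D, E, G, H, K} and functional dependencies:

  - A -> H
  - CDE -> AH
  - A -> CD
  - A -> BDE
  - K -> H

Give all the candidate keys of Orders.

AGK; CDEGK

Attributes G, K never appear on any right-hand side, so every candidate key must contain {G, K}.
{G, K}⁺ = {G, H, K}, which is not all of the schema, so we must add further attributes.
{A, G, K}⁺: A→H adds H; A→CD adds C, D; A→BDE adds B, E → {A, B, C, D, E, G, H, K}.
{C, D, E, G, K}⁺: CDE→AH adds A, H; A→BDE adds B → {A, B, C, D, E, G, H, K}.
Any other superkey contains one of these as a subset, so there are no further candidate keys.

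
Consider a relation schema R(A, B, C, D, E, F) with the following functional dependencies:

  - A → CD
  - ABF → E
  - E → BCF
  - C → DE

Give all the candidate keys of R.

{A}

{A}⁺: A→CD adds C, D; C→DE adds E; E→BCF adds B, F → {A, B, C, D, E, F}.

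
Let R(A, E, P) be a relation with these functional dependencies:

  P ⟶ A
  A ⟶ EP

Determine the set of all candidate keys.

{A}⁺: A→EP adds E, P → {A, E, P}.
{P}⁺: P→A adds A; A→EP adds E → {A, E, P}.
Any other superkey contains one of these as a subset, so there are no further candidate keys.

(A), (P)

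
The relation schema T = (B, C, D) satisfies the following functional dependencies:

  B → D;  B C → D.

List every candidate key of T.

Attributes B, C never appear on any right-hand side, so every candidate key must contain {B, C}.
{B, C}⁺ = {B, C, D}, which is all of the schema, so {B, C} is the only candidate key.

{B, C}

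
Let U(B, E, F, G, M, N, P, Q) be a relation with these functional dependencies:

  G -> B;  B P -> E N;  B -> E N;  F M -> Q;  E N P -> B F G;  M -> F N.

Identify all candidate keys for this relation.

Attributes M, P never appear on any right-hand side, so every candidate key must contain {M, P}.
{M, P}⁺ = {F, M, N, P, Q}, which is not all of the schema, so we must add further attributes.
{B, M, P}⁺: BP→EN adds E, N; ENP→BFG adds F, G; FM→Q adds Q → {B, E, F, G, M, N, P, Q}. Minimal: {M, P}⁺ = {F, M, N, P, Q}; {B, P}⁺ = {B, E, F, G, N, P}; {B, M}⁺ = {B, E, F, M, N, Q} — none reach the full schema.
{E, M, P}⁺: M→FN adds F, N; FM→Q adds Q; ENP→BFG adds B, G → {B, E, F, G, M, N, P, Q}. Minimal: {M, P}⁺ = {F, M, N, P, Q}; {E, P}⁺ = {E, P}; {E, M}⁺ = {E, F, M, N, Q} — none reach the full schema.
{G, M, P}⁺: G→B adds B; BP→EN adds E, N; ENP→BFG adds F; FM→Q adds Q → {B, E, F, G, M, N, P, Q}. Minimal: {M, P}⁺ = {F, M, N, P, Q}; {G, P}⁺ = {B, E, F, G, N, P}; {G, M}⁺ = {B, E, F, G, M, N, Q} — none reach the full schema.
Any other superkey contains one of these as a subset, so there are no further candidate keys.

{B, M, P}, {E, M, P}, {G, M, P}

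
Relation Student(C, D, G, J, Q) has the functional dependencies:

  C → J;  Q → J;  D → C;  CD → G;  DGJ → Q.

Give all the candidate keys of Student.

Attribute D never appears on the right-hand side of any dependency, so D must belong to every candidate key.
{D}⁺ = {C, D, G, J, Q}, which is all of the schema, so {D} is the only candidate key.

D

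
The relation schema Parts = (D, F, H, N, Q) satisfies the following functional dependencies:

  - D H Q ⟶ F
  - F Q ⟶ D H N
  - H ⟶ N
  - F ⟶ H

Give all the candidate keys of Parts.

FQ, DHQ

Attribute Q never appears on the right-hand side of any dependency, so Q must belong to every candidate key.
{Q}⁺ = {Q}, which is not all of the schema, so we must add further attributes.
{F, Q}⁺: FQ→DHN adds D, H, N → {D, F, H, N, Q}. Minimal: {Q}⁺ = {Q}; {F}⁺ = {F, H, N} — none reach the full schema.
{D, H, Q}⁺: DHQ→F adds F; FQ→DHN adds N → {D, F, H, N, Q}. Minimal: {H, Q}⁺ = {H, N, Q}; {D, Q}⁺ = {D, Q}; {D, H}⁺ = {D, H, N} — none reach the full schema.
Any other superkey contains one of these as a subset, so there are no further candidate keys.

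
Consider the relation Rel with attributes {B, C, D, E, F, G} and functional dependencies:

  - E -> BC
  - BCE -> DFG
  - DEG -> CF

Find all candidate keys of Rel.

E

Attribute E never appears on the right-hand side of any dependency, so E must belong to every candidate key.
{E}⁺ = {B, C, D, E, F, G}, which is all of the schema, so {E} is the only candidate key.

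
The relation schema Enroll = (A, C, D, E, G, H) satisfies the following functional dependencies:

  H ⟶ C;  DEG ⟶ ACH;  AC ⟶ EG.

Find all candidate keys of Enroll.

{A, C, D}⁺: AC→EG adds E, G; DEG→ACH adds H → {A, C, D, E, G, H}. Minimal: {C, D}⁺ = {C, D}; {A, D}⁺ = {A, D}; {A, C}⁺ = {A, C, E, G} — none reach the full schema.
{A, D, H}⁺: H→C adds C; AC→EG adds E, G → {A, C, D, E, G, H}. Minimal: {D, H}⁺ = {C, D, H}; {A, H}⁺ = {A, C, E, G, H}; {A, D}⁺ = {A, D} — none reach the full schema.
{D, E, G}⁺: DEG→ACH adds A, C, H → {A, C, D, E, G, H}. Minimal: {E, G}⁺ = {E, G}; {D, G}⁺ = {D, G}; {D, E}⁺ = {D, E} — none reach the full schema.
Any other superkey contains one of these as a subset, so there are no further candidate keys.

{A, C, D}, {A, D, H}, {D, E, G}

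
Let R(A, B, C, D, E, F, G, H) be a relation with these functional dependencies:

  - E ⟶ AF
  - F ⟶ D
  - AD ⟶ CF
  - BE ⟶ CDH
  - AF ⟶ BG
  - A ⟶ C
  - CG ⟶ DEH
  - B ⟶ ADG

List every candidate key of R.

B, E, AD, AF, AG, CG

{B}⁺: B→ADG adds A, D, G; AD→CF adds C, F; CG→DEH adds E, H → {A, B, C, D, E, F, G, H}.
{E}⁺: E→AF adds A, F; F→D adds D; AD→CF adds C; AF→BG adds B, G; CG→DEH adds H → {A, B, C, D, E, F, G, H}.
{A, D}⁺: AD→CF adds C, F; AF→BG adds B, G; CG→DEH adds E, H → {A, B, C, D, E, F, G, H}. Minimal: {D}⁺ = {D}; {A}⁺ = {A, C} — none reach the full schema.
{A, F}⁺: F→D adds D; AD→CF adds C; AF→BG adds B, G; CG→DEH adds E, H → {A, B, C, D, E, F, G, H}. Minimal: {F}⁺ = {D, F}; {A}⁺ = {A, C} — none reach the full schema.
{A, G}⁺: A→C adds C; CG→DEH adds D, E, H; E→AF adds F; AF→BG adds B → {A, B, C, D, E, F, G, H}. Minimal: {G}⁺ = {G}; {A}⁺ = {A, C} — none reach the full schema.
{C, G}⁺: CG→DEH adds D, E, H; E→AF adds A, F; AF→BG adds B → {A, B, C, D, E, F, G, H}. Minimal: {G}⁺ = {G}; {C}⁺ = {C} — none reach the full schema.
Any other superkey contains one of these as a subset, so there are no further candidate keys.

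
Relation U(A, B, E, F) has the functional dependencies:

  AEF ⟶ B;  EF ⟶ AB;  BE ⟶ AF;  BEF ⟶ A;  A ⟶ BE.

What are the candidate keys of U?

{A}, {B, E}, {E, F}

{A}⁺: A→BE adds B, E; BE→AF adds F → {A, B, E, F}.
{B, E}⁺: BE→AF adds A, F → {A, B, E, F}. Minimal: {E}⁺ = {E}; {B}⁺ = {B} — none reach the full schema.
{E, F}⁺: EF→AB adds A, B → {A, B, E, F}. Minimal: {F}⁺ = {F}; {E}⁺ = {E} — none reach the full schema.
Any other superkey contains one of these as a subset, so there are no further candidate keys.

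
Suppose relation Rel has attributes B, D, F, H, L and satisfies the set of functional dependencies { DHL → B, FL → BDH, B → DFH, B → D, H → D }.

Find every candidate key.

{B, L}; {F, L}; {H, L}

{B, L}⁺: B→DFH adds D, F, H → {B, D, F, H, L}. Minimal: {L}⁺ = {L}; {B}⁺ = {B, D, F, H} — none reach the full schema.
{F, L}⁺: FL→BDH adds B, D, H → {B, D, F, H, L}. Minimal: {L}⁺ = {L}; {F}⁺ = {F} — none reach the full schema.
{H, L}⁺: H→D adds D; DHL→B adds B; B→DFH adds F → {B, D, F, H, L}. Minimal: {L}⁺ = {L}; {H}⁺ = {D, H} — none reach the full schema.
Any other superkey contains one of these as a subset, so there are no further candidate keys.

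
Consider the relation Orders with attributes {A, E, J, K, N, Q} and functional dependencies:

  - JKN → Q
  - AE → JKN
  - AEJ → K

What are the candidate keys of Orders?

(A, E)

{A, E}⁺: AE→JKN adds J, K, N; JKN→Q adds Q → {A, E, J, K, N, Q}. Minimal: {E}⁺ = {E}; {A}⁺ = {A} — none reach the full schema.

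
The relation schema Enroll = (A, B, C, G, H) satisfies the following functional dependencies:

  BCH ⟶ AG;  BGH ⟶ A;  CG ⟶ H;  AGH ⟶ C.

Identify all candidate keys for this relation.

BCG; BCH; BGH

Attribute B never appears on the right-hand side of any dependency, so B must belong to every candidate key.
{B}⁺ = {B}, which is not all of the schema, so we must add further attributes.
{B, C, G}⁺: CG→H adds H; BCH→AG adds A → {A, B, C, G, H}. Minimal: {C, G}⁺ = {C, G, H}; {B, G}⁺ = {B, G}; {B, C}⁺ = {B, C} — none reach the full schema.
{B, C, H}⁺: BCH→AG adds A, G → {A, B, C, G, H}. Minimal: {C, H}⁺ = {C, H}; {B, H}⁺ = {B, H}; {B, C}⁺ = {B, C} — none reach the full schema.
{B, G, H}⁺: BGH→A adds A; AGH→C adds C → {A, B, C, G, H}. Minimal: {G, H}⁺ = {G, H}; {B, H}⁺ = {B, H}; {B, G}⁺ = {B, G} — none reach the full schema.
Any other superkey contains one of these as a subset, so there are no further candidate keys.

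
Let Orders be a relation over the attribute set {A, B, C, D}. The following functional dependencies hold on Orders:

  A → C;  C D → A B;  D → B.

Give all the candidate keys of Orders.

{A, D}, {C, D}

Attribute D never appears on the right-hand side of any dependency, so D must belong to every candidate key.
{D}⁺ = {B, D}, which is not all of the schema, so we must add further attributes.
{A, D}⁺: A→C adds C; CD→AB adds B → {A, B, C, D}. Minimal: {D}⁺ = {B, D}; {A}⁺ = {A, C} — none reach the full schema.
{C, D}⁺: CD→AB adds A, B → {A, B, C, D}. Minimal: {D}⁺ = {B, D}; {C}⁺ = {C} — none reach the full schema.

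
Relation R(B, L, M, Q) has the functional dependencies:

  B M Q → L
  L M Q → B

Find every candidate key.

{B, M, Q}, {L, M, Q}

Attributes M, Q never appear on any right-hand side, so every candidate key must contain {M, Q}.
{M, Q}⁺ = {M, Q}, which is not all of the schema, so we must add further attributes.
{B, M, Q}⁺: BMQ→L adds L → {B, L, M, Q}. Minimal: {M, Q}⁺ = {M, Q}; {B, Q}⁺ = {B, Q}; {B, M}⁺ = {B, M} — none reach the full schema.
{L, M, Q}⁺: LMQ→B adds B → {B, L, M, Q}. Minimal: {M, Q}⁺ = {M, Q}; {L, Q}⁺ = {L, Q}; {L, M}⁺ = {L, M} — none reach the full schema.
Any other superkey contains one of these as a subset, so there are no further candidate keys.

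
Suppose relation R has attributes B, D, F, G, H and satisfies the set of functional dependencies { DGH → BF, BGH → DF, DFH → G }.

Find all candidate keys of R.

{B, G, H}, {D, F, H}, {D, G, H}

Attribute H never appears on the right-hand side of any dependency, so H must belong to every candidate key.
{H}⁺ = {H}, which is not all of the schema, so we must add further attributes.
{B, G, H}⁺: BGH→DF adds D, F → {B, D, F, G, H}. Minimal: {G, H}⁺ = {G, H}; {B, H}⁺ = {B, H}; {B, G}⁺ = {B, G} — none reach the full schema.
{D, F, H}⁺: DFH→G adds G; DGH→BF adds B → {B, D, F, G, H}. Minimal: {F, H}⁺ = {F, H}; {D, H}⁺ = {D, H}; {D, F}⁺ = {D, F} — none reach the full schema.
{D, G, H}⁺: DGH→BF adds B, F → {B, D, F, G, H}. Minimal: {G, H}⁺ = {G, H}; {D, H}⁺ = {D, H}; {D, G}⁺ = {D, G} — none reach the full schema.
Any other superkey contains one of these as a subset, so there are no further candidate keys.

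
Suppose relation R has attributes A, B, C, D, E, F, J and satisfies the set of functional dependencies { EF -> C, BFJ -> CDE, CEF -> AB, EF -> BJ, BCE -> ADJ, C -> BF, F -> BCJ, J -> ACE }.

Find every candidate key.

{C}; {F}; {J}

{C}⁺: C→BF adds B, F; F→BCJ adds J; J→ACE adds A, E; BFJ→CDE adds D → {A, B, C, D, E, F, J}.
{F}⁺: F→BCJ adds B, C, J; J→ACE adds A, E; BFJ→CDE adds D → {A, B, C, D, E, F, J}.
{J}⁺: J→ACE adds A, C, E; C→BF adds B, F; BFJ→CDE adds D → {A, B, C, D, E, F, J}.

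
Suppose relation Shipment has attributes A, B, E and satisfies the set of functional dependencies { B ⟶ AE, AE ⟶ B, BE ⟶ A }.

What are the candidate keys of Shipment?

(B), (A, E)

{B}⁺: B→AE adds A, E → {A, B, E}.
{A, E}⁺: AE→B adds B → {A, B, E}. Minimal: {E}⁺ = {E}; {A}⁺ = {A} — none reach the full schema.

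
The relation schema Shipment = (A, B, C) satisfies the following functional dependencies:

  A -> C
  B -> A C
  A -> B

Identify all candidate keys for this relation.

{A}⁺: A→C adds C; A→B adds B → {A, B, C}.
{B}⁺: B→AC adds A, C → {A, B, C}.
Any other superkey contains one of these as a subset, so there are no further candidate keys.

{A}, {B}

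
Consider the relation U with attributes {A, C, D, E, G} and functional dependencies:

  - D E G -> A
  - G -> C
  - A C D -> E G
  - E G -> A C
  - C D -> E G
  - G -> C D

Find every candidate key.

(G), (C, D)

{G}⁺: G→C adds C; G→CD adds D; CD→EG adds E; DEG→A adds A → {A, C, D, E, G}.
{C, D}⁺: CD→EG adds E, G; DEG→A adds A → {A, C, D, E, G}. Minimal: {D}⁺ = {D}; {C}⁺ = {C} — none reach the full schema.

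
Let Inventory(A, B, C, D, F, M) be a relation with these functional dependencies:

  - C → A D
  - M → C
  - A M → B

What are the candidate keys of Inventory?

{F, M}

Attributes F, M never appear on any right-hand side, so every candidate key must contain {F, M}.
{F, M}⁺ = {A, B, C, D, F, M}, which is all of the schema, so {F, M} is the only candidate key.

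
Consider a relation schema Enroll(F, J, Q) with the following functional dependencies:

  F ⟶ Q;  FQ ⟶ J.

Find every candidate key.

Attribute F never appears on the right-hand side of any dependency, so F must belong to every candidate key.
{F}⁺ = {F, J, Q}, which is all of the schema, so {F} is the only candidate key.

{F}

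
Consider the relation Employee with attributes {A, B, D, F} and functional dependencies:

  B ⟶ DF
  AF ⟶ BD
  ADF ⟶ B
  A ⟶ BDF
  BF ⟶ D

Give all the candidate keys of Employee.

Attribute A never appears on the right-hand side of any dependency, so A must belong to every candidate key.
{A}⁺ = {A, B, D, F}, which is all of the schema, so {A} is the only candidate key.

A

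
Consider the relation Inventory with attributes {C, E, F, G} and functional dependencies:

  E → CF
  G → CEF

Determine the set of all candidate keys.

Attribute G never appears on the right-hand side of any dependency, so G must belong to every candidate key.
{G}⁺ = {C, E, F, G}, which is all of the schema, so {G} is the only candidate key.

G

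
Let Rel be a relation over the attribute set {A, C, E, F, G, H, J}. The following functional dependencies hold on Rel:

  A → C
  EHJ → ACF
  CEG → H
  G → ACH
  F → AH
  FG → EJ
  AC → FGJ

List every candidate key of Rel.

{A}⁺: A→C adds C; AC→FGJ adds F, G, J; G→ACH adds H; FG→EJ adds E → {A, C, E, F, G, H, J}.
{F}⁺: F→AH adds A, H; A→C adds C; AC→FGJ adds G, J; FG→EJ adds E → {A, C, E, F, G, H, J}.
{G}⁺: G→ACH adds A, C, H; AC→FGJ adds F, J; FG→EJ adds E → {A, C, E, F, G, H, J}.
{E, H, J}⁺: EHJ→ACF adds A, C, F; AC→FGJ adds G → {A, C, E, F, G, H, J}. Minimal: {H, J}⁺ = {H, J}; {E, J}⁺ = {E, J}; {E, H}⁺ = {E, H} — none reach the full schema.

(A), (F), (G), (E, H, J)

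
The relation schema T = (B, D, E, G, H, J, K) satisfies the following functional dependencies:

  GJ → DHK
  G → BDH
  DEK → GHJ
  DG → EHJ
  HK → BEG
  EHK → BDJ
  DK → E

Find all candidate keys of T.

(G); (D, K); (H, K)

{G}⁺: G→BDH adds B, D, H; DG→EHJ adds E, J; GJ→DHK adds K → {B, D, E, G, H, J, K}.
{D, K}⁺: DK→E adds E; DEK→GHJ adds G, H, J; HK→BEG adds B → {B, D, E, G, H, J, K}. Minimal: {K}⁺ = {K}; {D}⁺ = {D} — none reach the full schema.
{H, K}⁺: HK→BEG adds B, E, G; EHK→BDJ adds D, J → {B, D, E, G, H, J, K}. Minimal: {K}⁺ = {K}; {H}⁺ = {H} — none reach the full schema.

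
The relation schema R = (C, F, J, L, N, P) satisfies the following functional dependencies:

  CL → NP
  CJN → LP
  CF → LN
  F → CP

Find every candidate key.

FJ

Attributes F, J never appear on any right-hand side, so every candidate key must contain {F, J}.
{F, J}⁺ = {C, F, J, L, N, P}, which is all of the schema, so {F, J} is the only candidate key.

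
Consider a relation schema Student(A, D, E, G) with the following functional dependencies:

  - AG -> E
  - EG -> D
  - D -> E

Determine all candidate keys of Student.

Attributes A, G never appear on any right-hand side, so every candidate key must contain {A, G}.
{A, G}⁺ = {A, D, E, G}, which is all of the schema, so {A, G} is the only candidate key.

{A, G}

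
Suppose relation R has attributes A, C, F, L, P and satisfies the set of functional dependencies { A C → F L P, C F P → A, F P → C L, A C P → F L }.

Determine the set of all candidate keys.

{A, C}, {F, P}

{A, C}⁺: AC→FLP adds F, L, P → {A, C, F, L, P}. Minimal: {C}⁺ = {C}; {A}⁺ = {A} — none reach the full schema.
{F, P}⁺: FP→CL adds C, L; CFP→A adds A → {A, C, F, L, P}. Minimal: {P}⁺ = {P}; {F}⁺ = {F} — none reach the full schema.
Any other superkey contains one of these as a subset, so there are no further candidate keys.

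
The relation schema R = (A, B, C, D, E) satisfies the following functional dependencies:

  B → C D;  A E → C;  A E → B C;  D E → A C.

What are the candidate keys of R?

Attribute E never appears on the right-hand side of any dependency, so E must belong to every candidate key.
{E}⁺ = {E}, which is not all of the schema, so we must add further attributes.
{A, E}⁺: AE→C adds C; AE→BC adds B; B→CD adds D → {A, B, C, D, E}. Minimal: {E}⁺ = {E}; {A}⁺ = {A} — none reach the full schema.
{B, E}⁺: B→CD adds C, D; DE→AC adds A → {A, B, C, D, E}. Minimal: {E}⁺ = {E}; {B}⁺ = {B, C, D} — none reach the full schema.
{D, E}⁺: DE→AC adds A, C; AE→BC adds B → {A, B, C, D, E}. Minimal: {E}⁺ = {E}; {D}⁺ = {D} — none reach the full schema.
Any other superkey contains one of these as a subset, so there are no further candidate keys.

(A, E), (B, E), (D, E)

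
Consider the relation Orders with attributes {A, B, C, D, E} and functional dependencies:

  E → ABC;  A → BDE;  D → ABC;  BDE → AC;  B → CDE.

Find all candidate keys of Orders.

(A); (B); (D); (E)

{A}⁺: A→BDE adds B, D, E; D→ABC adds C → {A, B, C, D, E}.
{B}⁺: B→CDE adds C, D, E; E→ABC adds A → {A, B, C, D, E}.
{D}⁺: D→ABC adds A, B, C; B→CDE adds E → {A, B, C, D, E}.
{E}⁺: E→ABC adds A, B, C; A→BDE adds D → {A, B, C, D, E}.
Any other superkey contains one of these as a subset, so there are no further candidate keys.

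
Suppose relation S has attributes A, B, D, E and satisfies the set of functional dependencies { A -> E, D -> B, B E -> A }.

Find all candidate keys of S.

AD; DE

Attribute D never appears on the right-hand side of any dependency, so D must belong to every candidate key.
{D}⁺ = {B, D}, which is not all of the schema, so we must add further attributes.
{A, D}⁺: A→E adds E; D→B adds B → {A, B, D, E}. Minimal: {D}⁺ = {B, D}; {A}⁺ = {A, E} — none reach the full schema.
{D, E}⁺: D→B adds B; BE→A adds A → {A, B, D, E}. Minimal: {E}⁺ = {E}; {D}⁺ = {B, D} — none reach the full schema.
Any other superkey contains one of these as a subset, so there are no further candidate keys.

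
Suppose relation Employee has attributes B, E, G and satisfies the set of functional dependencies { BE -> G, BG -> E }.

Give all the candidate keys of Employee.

Attribute B never appears on the right-hand side of any dependency, so B must belong to every candidate key.
{B}⁺ = {B}, which is not all of the schema, so we must add further attributes.
{B, E}⁺: BE→G adds G → {B, E, G}. Minimal: {E}⁺ = {E}; {B}⁺ = {B} — none reach the full schema.
{B, G}⁺: BG→E adds E → {B, E, G}. Minimal: {G}⁺ = {G}; {B}⁺ = {B} — none reach the full schema.

{B, E}, {B, G}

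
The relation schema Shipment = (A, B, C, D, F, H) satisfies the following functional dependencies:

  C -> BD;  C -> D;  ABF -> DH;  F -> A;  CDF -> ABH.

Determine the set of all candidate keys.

CF

Attributes C, F never appear on any right-hand side, so every candidate key must contain {C, F}.
{C, F}⁺ = {A, B, C, D, F, H}, which is all of the schema, so {C, F} is the only candidate key.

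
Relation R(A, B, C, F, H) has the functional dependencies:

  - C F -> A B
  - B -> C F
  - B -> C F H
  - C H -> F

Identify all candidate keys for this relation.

{B}⁺: B→CF adds C, F; B→CFH adds H; CF→AB adds A → {A, B, C, F, H}.
{C, F}⁺: CF→AB adds A, B; B→CFH adds H → {A, B, C, F, H}. Minimal: {F}⁺ = {F}; {C}⁺ = {C} — none reach the full schema.
{C, H}⁺: CH→F adds F; CF→AB adds A, B → {A, B, C, F, H}. Minimal: {H}⁺ = {H}; {C}⁺ = {C} — none reach the full schema.

(B), (C, F), (C, H)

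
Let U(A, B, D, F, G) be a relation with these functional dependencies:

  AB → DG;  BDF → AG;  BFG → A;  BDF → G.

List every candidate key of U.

Attributes B, F never appear on any right-hand side, so every candidate key must contain {B, F}.
{B, F}⁺ = {B, F}, which is not all of the schema, so we must add further attributes.
{A, B, F}⁺: AB→DG adds D, G → {A, B, D, F, G}. Minimal: {B, F}⁺ = {B, F}; {A, F}⁺ = {A, F}; {A, B}⁺ = {A, B, D, G} — none reach the full schema.
{B, D, F}⁺: BDF→AG adds A, G → {A, B, D, F, G}. Minimal: {D, F}⁺ = {D, F}; {B, F}⁺ = {B, F}; {B, D}⁺ = {B, D} — none reach the full schema.
{B, F, G}⁺: BFG→A adds A; AB→DG adds D → {A, B, D, F, G}. Minimal: {F, G}⁺ = {F, G}; {B, G}⁺ = {B, G}; {B, F}⁺ = {B, F} — none reach the full schema.

(A, B, F), (B, D, F), (B, F, G)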